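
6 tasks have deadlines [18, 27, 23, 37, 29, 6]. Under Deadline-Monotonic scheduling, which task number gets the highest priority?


Sort tasks by relative deadline (ascending):
  Task 6: deadline = 6
  Task 1: deadline = 18
  Task 3: deadline = 23
  Task 2: deadline = 27
  Task 5: deadline = 29
  Task 4: deadline = 37
Priority order (highest first): [6, 1, 3, 2, 5, 4]
Highest priority task = 6

6


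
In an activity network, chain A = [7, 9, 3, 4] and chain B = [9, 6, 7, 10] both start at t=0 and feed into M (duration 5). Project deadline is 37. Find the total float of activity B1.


Forward pass: ES(B1) = sum of predecessors on chain B = 0
EF = ES + duration = 0 + 9 = 9
Backward pass: LF(M) = deadline = 37; LS(M) = 37 - 5 = 32
LF(B1) = LS(M) - sum(successors on chain B) = 32 - 23 = 9
LS = LF - duration = 9 - 9 = 0
Total float = LS - ES = 0 - 0 = 0

0


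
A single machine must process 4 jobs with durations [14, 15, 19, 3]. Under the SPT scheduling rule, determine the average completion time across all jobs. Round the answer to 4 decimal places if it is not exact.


Sort jobs by processing time (SPT order): [3, 14, 15, 19]
Compute completion times sequentially:
  Job 1: processing = 3, completes at 3
  Job 2: processing = 14, completes at 17
  Job 3: processing = 15, completes at 32
  Job 4: processing = 19, completes at 51
Sum of completion times = 103
Average completion time = 103/4 = 25.75

25.75


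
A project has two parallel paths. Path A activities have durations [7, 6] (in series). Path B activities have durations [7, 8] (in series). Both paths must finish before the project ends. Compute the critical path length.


Path A total = 7 + 6 = 13
Path B total = 7 + 8 = 15
Critical path = longest path = max(13, 15) = 15

15


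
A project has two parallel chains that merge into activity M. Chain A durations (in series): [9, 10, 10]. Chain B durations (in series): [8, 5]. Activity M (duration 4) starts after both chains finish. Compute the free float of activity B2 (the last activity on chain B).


ES(B2) = sum of predecessors on chain B = 8
EF(B2) = ES + duration = 8 + 5 = 13
Successor of B2 is M. ES(M) = max(sum(A), sum(B)) = max(29, 13) = 29
Free float = ES(successor) - EF(current) = 29 - 13 = 16

16


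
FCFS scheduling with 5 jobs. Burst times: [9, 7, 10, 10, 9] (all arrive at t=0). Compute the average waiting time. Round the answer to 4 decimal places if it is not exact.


FCFS order (as given): [9, 7, 10, 10, 9]
Waiting times:
  Job 1: wait = 0
  Job 2: wait = 9
  Job 3: wait = 16
  Job 4: wait = 26
  Job 5: wait = 36
Sum of waiting times = 87
Average waiting time = 87/5 = 17.4

17.4


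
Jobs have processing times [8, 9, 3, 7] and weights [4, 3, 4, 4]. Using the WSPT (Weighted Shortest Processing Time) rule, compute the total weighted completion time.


Compute p/w ratios and sort ascending (WSPT): [(3, 4), (7, 4), (8, 4), (9, 3)]
Compute weighted completion times:
  Job (p=3,w=4): C=3, w*C=4*3=12
  Job (p=7,w=4): C=10, w*C=4*10=40
  Job (p=8,w=4): C=18, w*C=4*18=72
  Job (p=9,w=3): C=27, w*C=3*27=81
Total weighted completion time = 205

205


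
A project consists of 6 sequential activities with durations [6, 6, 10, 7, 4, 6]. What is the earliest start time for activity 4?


Activity 4 starts after activities 1 through 3 complete.
Predecessor durations: [6, 6, 10]
ES = 6 + 6 + 10 = 22

22


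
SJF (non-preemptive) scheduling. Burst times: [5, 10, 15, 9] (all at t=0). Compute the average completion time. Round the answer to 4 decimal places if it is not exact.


SJF order (ascending): [5, 9, 10, 15]
Completion times:
  Job 1: burst=5, C=5
  Job 2: burst=9, C=14
  Job 3: burst=10, C=24
  Job 4: burst=15, C=39
Average completion = 82/4 = 20.5

20.5


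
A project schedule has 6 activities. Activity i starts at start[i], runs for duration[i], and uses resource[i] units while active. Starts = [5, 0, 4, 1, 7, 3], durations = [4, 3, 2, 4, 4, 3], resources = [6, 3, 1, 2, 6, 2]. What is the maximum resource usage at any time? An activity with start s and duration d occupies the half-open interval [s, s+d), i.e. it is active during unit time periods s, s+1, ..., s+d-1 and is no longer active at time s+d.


Each activity i is active on [start_i, start_i + duration_i).
Compute total resource usage per time slot:
  t=0: active resources = [3], total = 3
  t=1: active resources = [3, 2], total = 5
  t=2: active resources = [3, 2], total = 5
  t=3: active resources = [2, 2], total = 4
  t=4: active resources = [1, 2, 2], total = 5
  t=5: active resources = [6, 1, 2], total = 9
  t=6: active resources = [6], total = 6
  t=7: active resources = [6, 6], total = 12
  t=8: active resources = [6, 6], total = 12
  t=9: active resources = [6], total = 6
  t=10: active resources = [6], total = 6
Peak resource demand = 12

12


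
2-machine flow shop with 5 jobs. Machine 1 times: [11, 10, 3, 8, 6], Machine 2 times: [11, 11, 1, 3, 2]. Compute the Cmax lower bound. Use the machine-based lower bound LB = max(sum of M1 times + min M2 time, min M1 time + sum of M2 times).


LB1 = sum(M1 times) + min(M2 times) = 38 + 1 = 39
LB2 = min(M1 times) + sum(M2 times) = 3 + 28 = 31
Lower bound = max(LB1, LB2) = max(39, 31) = 39

39


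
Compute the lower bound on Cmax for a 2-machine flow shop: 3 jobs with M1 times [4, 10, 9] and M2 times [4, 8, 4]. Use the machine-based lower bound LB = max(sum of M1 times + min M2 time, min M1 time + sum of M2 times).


LB1 = sum(M1 times) + min(M2 times) = 23 + 4 = 27
LB2 = min(M1 times) + sum(M2 times) = 4 + 16 = 20
Lower bound = max(LB1, LB2) = max(27, 20) = 27

27


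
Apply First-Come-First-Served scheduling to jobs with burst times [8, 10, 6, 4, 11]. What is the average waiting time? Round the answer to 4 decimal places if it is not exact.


FCFS order (as given): [8, 10, 6, 4, 11]
Waiting times:
  Job 1: wait = 0
  Job 2: wait = 8
  Job 3: wait = 18
  Job 4: wait = 24
  Job 5: wait = 28
Sum of waiting times = 78
Average waiting time = 78/5 = 15.6

15.6


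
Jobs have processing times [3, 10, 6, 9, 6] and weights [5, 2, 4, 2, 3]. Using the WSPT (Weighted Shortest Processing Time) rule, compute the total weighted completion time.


Compute p/w ratios and sort ascending (WSPT): [(3, 5), (6, 4), (6, 3), (9, 2), (10, 2)]
Compute weighted completion times:
  Job (p=3,w=5): C=3, w*C=5*3=15
  Job (p=6,w=4): C=9, w*C=4*9=36
  Job (p=6,w=3): C=15, w*C=3*15=45
  Job (p=9,w=2): C=24, w*C=2*24=48
  Job (p=10,w=2): C=34, w*C=2*34=68
Total weighted completion time = 212

212


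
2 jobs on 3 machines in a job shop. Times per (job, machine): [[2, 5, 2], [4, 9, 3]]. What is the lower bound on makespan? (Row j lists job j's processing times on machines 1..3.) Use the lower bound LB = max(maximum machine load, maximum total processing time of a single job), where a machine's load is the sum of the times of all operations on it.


Machine loads:
  Machine 1: 2 + 4 = 6
  Machine 2: 5 + 9 = 14
  Machine 3: 2 + 3 = 5
Max machine load = 14
Job totals:
  Job 1: 9
  Job 2: 16
Max job total = 16
Lower bound = max(14, 16) = 16

16


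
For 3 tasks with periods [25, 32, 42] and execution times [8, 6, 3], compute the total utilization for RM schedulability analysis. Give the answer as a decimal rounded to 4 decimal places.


Compute individual utilizations (exact fractions):
  Task 1: C/T = 8/25 (approx. 0.32)
  Task 2: C/T = 6/32 = 3/16 (approx. 0.1875)
  Task 3: C/T = 3/42 = 1/14 (approx. 0.0714)
Total utilization U = 8/25 + 3/16 + 1/14 = 1621/2800
Rounded to 4 decimal places: U = 0.5789
RM (Liu & Layland) bound for 3 tasks = 0.779763; compare with U = 1621/2800 (approx. 0.578929)
U <= bound, so schedulable by RM sufficient condition.

0.5789


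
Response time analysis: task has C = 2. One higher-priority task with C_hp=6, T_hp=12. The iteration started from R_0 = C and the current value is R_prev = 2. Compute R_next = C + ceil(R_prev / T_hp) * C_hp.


R_next = C + ceil(R_prev / T_hp) * C_hp
ceil(2 / 12) = ceil(0.1667) = 1
Interference = 1 * 6 = 6
R_next = 2 + 6 = 8

8


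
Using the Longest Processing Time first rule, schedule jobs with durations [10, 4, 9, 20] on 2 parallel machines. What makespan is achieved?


Sort jobs in decreasing order (LPT): [20, 10, 9, 4]
Assign each job to the least loaded machine:
  Machine 1: jobs [20], load = 20
  Machine 2: jobs [10, 9, 4], load = 23
Makespan = max load = 23

23


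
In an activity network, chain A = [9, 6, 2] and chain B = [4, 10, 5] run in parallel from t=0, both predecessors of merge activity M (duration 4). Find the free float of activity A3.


ES(A3) = sum of predecessors on chain A = 15
EF(A3) = ES + duration = 15 + 2 = 17
Successor of A3 is M. ES(M) = max(sum(A), sum(B)) = max(17, 19) = 19
Free float = ES(successor) - EF(current) = 19 - 17 = 2

2


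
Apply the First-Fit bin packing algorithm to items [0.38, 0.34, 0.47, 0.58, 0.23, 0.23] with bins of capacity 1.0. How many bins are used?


Place items sequentially using First-Fit:
  Item 0.38 -> new Bin 1
  Item 0.34 -> Bin 1 (now 0.72)
  Item 0.47 -> new Bin 2
  Item 0.58 -> new Bin 3
  Item 0.23 -> Bin 1 (now 0.95)
  Item 0.23 -> Bin 2 (now 0.7)
Total bins used = 3

3


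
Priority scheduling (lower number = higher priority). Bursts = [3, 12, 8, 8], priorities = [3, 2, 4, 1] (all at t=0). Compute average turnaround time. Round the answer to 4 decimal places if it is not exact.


Sort by priority (ascending = highest first):
Order: [(1, 8), (2, 12), (3, 3), (4, 8)]
Completion times:
  Priority 1, burst=8, C=8
  Priority 2, burst=12, C=20
  Priority 3, burst=3, C=23
  Priority 4, burst=8, C=31
Average turnaround = 82/4 = 20.5

20.5


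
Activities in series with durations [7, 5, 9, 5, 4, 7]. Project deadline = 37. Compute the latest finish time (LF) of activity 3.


LF(activity 3) = deadline - sum of successor durations
Successors: activities 4 through 6 with durations [5, 4, 7]
Sum of successor durations = 16
LF = 37 - 16 = 21

21


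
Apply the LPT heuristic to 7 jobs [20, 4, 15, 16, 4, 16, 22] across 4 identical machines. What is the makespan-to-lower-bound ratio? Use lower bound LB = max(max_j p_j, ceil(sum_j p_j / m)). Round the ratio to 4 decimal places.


LPT order: [22, 20, 16, 16, 15, 4, 4]
Machine loads after assignment: [22, 24, 31, 20]
LPT makespan = 31
Lower bound = max(max_job, ceil(total/4)) = max(22, 25) = 25
Ratio = 31 / 25 = 1.24

1.24


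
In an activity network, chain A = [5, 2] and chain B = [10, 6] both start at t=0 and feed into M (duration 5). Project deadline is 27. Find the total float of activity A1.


Forward pass: ES(A1) = sum of predecessors on chain A = 0
EF = ES + duration = 0 + 5 = 5
Backward pass: LF(M) = deadline = 27; LS(M) = 27 - 5 = 22
LF(A1) = LS(M) - sum(successors on chain A) = 22 - 2 = 20
LS = LF - duration = 20 - 5 = 15
Total float = LS - ES = 15 - 0 = 15

15


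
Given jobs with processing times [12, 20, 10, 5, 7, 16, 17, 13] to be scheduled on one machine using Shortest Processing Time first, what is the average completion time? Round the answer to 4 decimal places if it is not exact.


Sort jobs by processing time (SPT order): [5, 7, 10, 12, 13, 16, 17, 20]
Compute completion times sequentially:
  Job 1: processing = 5, completes at 5
  Job 2: processing = 7, completes at 12
  Job 3: processing = 10, completes at 22
  Job 4: processing = 12, completes at 34
  Job 5: processing = 13, completes at 47
  Job 6: processing = 16, completes at 63
  Job 7: processing = 17, completes at 80
  Job 8: processing = 20, completes at 100
Sum of completion times = 363
Average completion time = 363/8 = 45.375

45.375


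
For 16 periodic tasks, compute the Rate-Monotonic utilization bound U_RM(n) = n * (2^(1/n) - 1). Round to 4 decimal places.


Compute 2^(1/16) = 1.0442737824
Subtract 1: 1.0442737824 - 1 = 0.0442737824
Multiply by n: 16 * 0.0442737824 = 0.7083805184
Round to 4 dp: 0.7084

0.7084


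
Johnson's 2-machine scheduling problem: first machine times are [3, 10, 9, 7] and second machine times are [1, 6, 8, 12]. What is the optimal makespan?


Apply Johnson's rule:
  Group 1 (a <= b): [(4, 7, 12)]
  Group 2 (a > b): [(3, 9, 8), (2, 10, 6), (1, 3, 1)]
Optimal job order: [4, 3, 2, 1]
Schedule:
  Job 4: M1 done at 7, M2 done at 19
  Job 3: M1 done at 16, M2 done at 27
  Job 2: M1 done at 26, M2 done at 33
  Job 1: M1 done at 29, M2 done at 34
Makespan = 34

34


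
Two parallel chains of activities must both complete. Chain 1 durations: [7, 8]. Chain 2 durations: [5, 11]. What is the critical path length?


Path A total = 7 + 8 = 15
Path B total = 5 + 11 = 16
Critical path = longest path = max(15, 16) = 16

16


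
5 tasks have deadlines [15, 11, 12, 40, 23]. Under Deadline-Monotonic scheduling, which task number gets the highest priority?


Sort tasks by relative deadline (ascending):
  Task 2: deadline = 11
  Task 3: deadline = 12
  Task 1: deadline = 15
  Task 5: deadline = 23
  Task 4: deadline = 40
Priority order (highest first): [2, 3, 1, 5, 4]
Highest priority task = 2

2


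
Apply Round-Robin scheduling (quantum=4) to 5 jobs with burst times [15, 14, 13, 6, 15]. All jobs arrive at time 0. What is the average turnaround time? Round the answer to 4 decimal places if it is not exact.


Time quantum = 4
Execution trace:
  J1 runs 4 units, time = 4
  J2 runs 4 units, time = 8
  J3 runs 4 units, time = 12
  J4 runs 4 units, time = 16
  J5 runs 4 units, time = 20
  J1 runs 4 units, time = 24
  J2 runs 4 units, time = 28
  J3 runs 4 units, time = 32
  J4 runs 2 units, time = 34
  J5 runs 4 units, time = 38
  J1 runs 4 units, time = 42
  J2 runs 4 units, time = 46
  J3 runs 4 units, time = 50
  J5 runs 4 units, time = 54
  J1 runs 3 units, time = 57
  J2 runs 2 units, time = 59
  J3 runs 1 units, time = 60
  J5 runs 3 units, time = 63
Finish times: [57, 59, 60, 34, 63]
Average turnaround = 273/5 = 54.6

54.6


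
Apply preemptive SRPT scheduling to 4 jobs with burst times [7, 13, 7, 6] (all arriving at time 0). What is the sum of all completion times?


Since all jobs arrive at t=0, SRPT equals SPT ordering.
SPT order: [6, 7, 7, 13]
Completion times:
  Job 1: p=6, C=6
  Job 2: p=7, C=13
  Job 3: p=7, C=20
  Job 4: p=13, C=33
Total completion time = 6 + 13 + 20 + 33 = 72

72


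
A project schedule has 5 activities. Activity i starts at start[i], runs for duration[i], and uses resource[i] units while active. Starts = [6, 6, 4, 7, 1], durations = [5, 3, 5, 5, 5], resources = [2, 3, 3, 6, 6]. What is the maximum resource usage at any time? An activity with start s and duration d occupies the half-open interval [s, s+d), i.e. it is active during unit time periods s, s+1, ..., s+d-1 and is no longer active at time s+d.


Each activity i is active on [start_i, start_i + duration_i).
Compute total resource usage per time slot:
  t=0: active resources = [], total = 0
  t=1: active resources = [6], total = 6
  t=2: active resources = [6], total = 6
  t=3: active resources = [6], total = 6
  t=4: active resources = [3, 6], total = 9
  t=5: active resources = [3, 6], total = 9
  t=6: active resources = [2, 3, 3], total = 8
  t=7: active resources = [2, 3, 3, 6], total = 14
  t=8: active resources = [2, 3, 3, 6], total = 14
  t=9: active resources = [2, 6], total = 8
  t=10: active resources = [2, 6], total = 8
  t=11: active resources = [6], total = 6
Peak resource demand = 14

14


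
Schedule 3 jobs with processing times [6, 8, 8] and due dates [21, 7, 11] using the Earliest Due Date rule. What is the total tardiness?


Sort by due date (EDD order): [(8, 7), (8, 11), (6, 21)]
Compute completion times and tardiness:
  Job 1: p=8, d=7, C=8, tardiness=max(0,8-7)=1
  Job 2: p=8, d=11, C=16, tardiness=max(0,16-11)=5
  Job 3: p=6, d=21, C=22, tardiness=max(0,22-21)=1
Total tardiness = 7

7


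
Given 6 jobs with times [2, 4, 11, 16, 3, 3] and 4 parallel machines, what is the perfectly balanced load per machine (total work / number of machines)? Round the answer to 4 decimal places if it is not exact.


Total processing time = 2 + 4 + 11 + 16 + 3 + 3 = 39
Number of machines = 4
Ideal balanced load = 39 / 4 = 9.75

9.75


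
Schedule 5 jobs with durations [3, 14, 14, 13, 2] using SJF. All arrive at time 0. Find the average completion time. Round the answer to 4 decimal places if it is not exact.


SJF order (ascending): [2, 3, 13, 14, 14]
Completion times:
  Job 1: burst=2, C=2
  Job 2: burst=3, C=5
  Job 3: burst=13, C=18
  Job 4: burst=14, C=32
  Job 5: burst=14, C=46
Average completion = 103/5 = 20.6

20.6


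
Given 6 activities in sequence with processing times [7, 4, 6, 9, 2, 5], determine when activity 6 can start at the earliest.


Activity 6 starts after activities 1 through 5 complete.
Predecessor durations: [7, 4, 6, 9, 2]
ES = 7 + 4 + 6 + 9 + 2 = 28

28


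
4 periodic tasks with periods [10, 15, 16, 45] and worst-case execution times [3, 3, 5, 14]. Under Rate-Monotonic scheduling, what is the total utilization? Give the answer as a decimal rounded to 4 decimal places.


Compute individual utilizations (exact fractions):
  Task 1: C/T = 3/10 (approx. 0.3)
  Task 2: C/T = 3/15 = 1/5 (approx. 0.2)
  Task 3: C/T = 5/16 (approx. 0.3125)
  Task 4: C/T = 14/45 (approx. 0.3111)
Total utilization U = 3/10 + 1/5 + 5/16 + 14/45 = 809/720
Rounded to 4 decimal places: U = 1.1236
RM (Liu & Layland) bound for 4 tasks = 0.756828; compare with U = 809/720 (approx. 1.123611)
U > 1, so the task set is not schedulable (processor overloaded).

1.1236


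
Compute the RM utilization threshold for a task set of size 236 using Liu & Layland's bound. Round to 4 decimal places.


Compute 2^(1/236) = 1.0029413817
Subtract 1: 1.0029413817 - 1 = 0.0029413817
Multiply by n: 236 * 0.0029413817 = 0.6941660812
Round to 4 dp: 0.6942

0.6942


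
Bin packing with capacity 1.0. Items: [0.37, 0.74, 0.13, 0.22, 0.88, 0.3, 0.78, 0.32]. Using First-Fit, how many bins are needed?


Place items sequentially using First-Fit:
  Item 0.37 -> new Bin 1
  Item 0.74 -> new Bin 2
  Item 0.13 -> Bin 1 (now 0.5)
  Item 0.22 -> Bin 1 (now 0.72)
  Item 0.88 -> new Bin 3
  Item 0.3 -> new Bin 4
  Item 0.78 -> new Bin 5
  Item 0.32 -> Bin 4 (now 0.62)
Total bins used = 5

5


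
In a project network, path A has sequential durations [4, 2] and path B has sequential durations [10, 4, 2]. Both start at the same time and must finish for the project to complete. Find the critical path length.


Path A total = 4 + 2 = 6
Path B total = 10 + 4 + 2 = 16
Critical path = longest path = max(6, 16) = 16

16


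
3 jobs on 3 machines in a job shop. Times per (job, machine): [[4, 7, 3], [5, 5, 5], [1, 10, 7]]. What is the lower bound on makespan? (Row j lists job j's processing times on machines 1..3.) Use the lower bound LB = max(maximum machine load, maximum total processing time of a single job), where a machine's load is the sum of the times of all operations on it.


Machine loads:
  Machine 1: 4 + 5 + 1 = 10
  Machine 2: 7 + 5 + 10 = 22
  Machine 3: 3 + 5 + 7 = 15
Max machine load = 22
Job totals:
  Job 1: 14
  Job 2: 15
  Job 3: 18
Max job total = 18
Lower bound = max(22, 18) = 22

22


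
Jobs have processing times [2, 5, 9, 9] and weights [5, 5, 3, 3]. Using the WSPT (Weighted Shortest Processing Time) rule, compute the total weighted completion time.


Compute p/w ratios and sort ascending (WSPT): [(2, 5), (5, 5), (9, 3), (9, 3)]
Compute weighted completion times:
  Job (p=2,w=5): C=2, w*C=5*2=10
  Job (p=5,w=5): C=7, w*C=5*7=35
  Job (p=9,w=3): C=16, w*C=3*16=48
  Job (p=9,w=3): C=25, w*C=3*25=75
Total weighted completion time = 168

168


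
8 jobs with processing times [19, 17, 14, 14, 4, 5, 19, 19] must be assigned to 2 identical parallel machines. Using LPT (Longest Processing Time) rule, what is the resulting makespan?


Sort jobs in decreasing order (LPT): [19, 19, 19, 17, 14, 14, 5, 4]
Assign each job to the least loaded machine:
  Machine 1: jobs [19, 19, 14, 4], load = 56
  Machine 2: jobs [19, 17, 14, 5], load = 55
Makespan = max load = 56

56


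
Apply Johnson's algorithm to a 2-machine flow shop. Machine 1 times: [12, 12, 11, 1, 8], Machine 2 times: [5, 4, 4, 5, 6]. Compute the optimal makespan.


Apply Johnson's rule:
  Group 1 (a <= b): [(4, 1, 5)]
  Group 2 (a > b): [(5, 8, 6), (1, 12, 5), (2, 12, 4), (3, 11, 4)]
Optimal job order: [4, 5, 1, 2, 3]
Schedule:
  Job 4: M1 done at 1, M2 done at 6
  Job 5: M1 done at 9, M2 done at 15
  Job 1: M1 done at 21, M2 done at 26
  Job 2: M1 done at 33, M2 done at 37
  Job 3: M1 done at 44, M2 done at 48
Makespan = 48

48


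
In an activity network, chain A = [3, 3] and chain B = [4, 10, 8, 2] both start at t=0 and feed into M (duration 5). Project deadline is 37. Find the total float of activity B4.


Forward pass: ES(B4) = sum of predecessors on chain B = 22
EF = ES + duration = 22 + 2 = 24
Backward pass: LF(M) = deadline = 37; LS(M) = 37 - 5 = 32
LF(B4) = LS(M) - sum(successors on chain B) = 32 - 0 = 32
LS = LF - duration = 32 - 2 = 30
Total float = LS - ES = 30 - 22 = 8

8


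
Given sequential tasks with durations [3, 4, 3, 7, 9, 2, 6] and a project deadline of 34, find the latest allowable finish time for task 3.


LF(activity 3) = deadline - sum of successor durations
Successors: activities 4 through 7 with durations [7, 9, 2, 6]
Sum of successor durations = 24
LF = 34 - 24 = 10

10


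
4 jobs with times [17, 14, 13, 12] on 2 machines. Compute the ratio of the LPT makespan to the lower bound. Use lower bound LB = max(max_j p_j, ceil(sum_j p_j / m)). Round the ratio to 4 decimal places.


LPT order: [17, 14, 13, 12]
Machine loads after assignment: [29, 27]
LPT makespan = 29
Lower bound = max(max_job, ceil(total/2)) = max(17, 28) = 28
Ratio = 29 / 28 = 1.0357

1.0357


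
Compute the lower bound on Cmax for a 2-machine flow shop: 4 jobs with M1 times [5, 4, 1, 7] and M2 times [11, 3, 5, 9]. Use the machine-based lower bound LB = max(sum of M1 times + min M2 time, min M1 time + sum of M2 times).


LB1 = sum(M1 times) + min(M2 times) = 17 + 3 = 20
LB2 = min(M1 times) + sum(M2 times) = 1 + 28 = 29
Lower bound = max(LB1, LB2) = max(20, 29) = 29

29


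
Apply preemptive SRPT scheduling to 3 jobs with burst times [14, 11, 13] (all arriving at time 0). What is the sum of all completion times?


Since all jobs arrive at t=0, SRPT equals SPT ordering.
SPT order: [11, 13, 14]
Completion times:
  Job 1: p=11, C=11
  Job 2: p=13, C=24
  Job 3: p=14, C=38
Total completion time = 11 + 24 + 38 = 73

73


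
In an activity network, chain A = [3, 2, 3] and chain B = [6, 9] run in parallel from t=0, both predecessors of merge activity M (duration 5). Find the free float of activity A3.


ES(A3) = sum of predecessors on chain A = 5
EF(A3) = ES + duration = 5 + 3 = 8
Successor of A3 is M. ES(M) = max(sum(A), sum(B)) = max(8, 15) = 15
Free float = ES(successor) - EF(current) = 15 - 8 = 7

7


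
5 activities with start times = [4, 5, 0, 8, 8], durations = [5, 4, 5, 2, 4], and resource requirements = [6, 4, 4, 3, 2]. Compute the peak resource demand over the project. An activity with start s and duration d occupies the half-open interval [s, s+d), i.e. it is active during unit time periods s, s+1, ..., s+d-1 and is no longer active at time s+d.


Each activity i is active on [start_i, start_i + duration_i).
Compute total resource usage per time slot:
  t=0: active resources = [4], total = 4
  t=1: active resources = [4], total = 4
  t=2: active resources = [4], total = 4
  t=3: active resources = [4], total = 4
  t=4: active resources = [6, 4], total = 10
  t=5: active resources = [6, 4], total = 10
  t=6: active resources = [6, 4], total = 10
  t=7: active resources = [6, 4], total = 10
  t=8: active resources = [6, 4, 3, 2], total = 15
  t=9: active resources = [3, 2], total = 5
  t=10: active resources = [2], total = 2
  t=11: active resources = [2], total = 2
Peak resource demand = 15

15


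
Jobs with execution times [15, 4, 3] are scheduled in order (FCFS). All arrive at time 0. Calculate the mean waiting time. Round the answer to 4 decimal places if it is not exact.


FCFS order (as given): [15, 4, 3]
Waiting times:
  Job 1: wait = 0
  Job 2: wait = 15
  Job 3: wait = 19
Sum of waiting times = 34
Average waiting time = 34/3 = 11.3333

11.3333


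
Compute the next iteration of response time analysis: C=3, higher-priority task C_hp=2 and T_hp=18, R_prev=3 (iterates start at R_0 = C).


R_next = C + ceil(R_prev / T_hp) * C_hp
ceil(3 / 18) = ceil(0.1667) = 1
Interference = 1 * 2 = 2
R_next = 3 + 2 = 5

5


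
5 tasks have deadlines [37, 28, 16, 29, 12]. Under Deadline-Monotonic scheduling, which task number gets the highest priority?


Sort tasks by relative deadline (ascending):
  Task 5: deadline = 12
  Task 3: deadline = 16
  Task 2: deadline = 28
  Task 4: deadline = 29
  Task 1: deadline = 37
Priority order (highest first): [5, 3, 2, 4, 1]
Highest priority task = 5

5


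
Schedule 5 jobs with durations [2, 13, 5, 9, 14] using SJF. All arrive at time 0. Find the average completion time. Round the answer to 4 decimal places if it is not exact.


SJF order (ascending): [2, 5, 9, 13, 14]
Completion times:
  Job 1: burst=2, C=2
  Job 2: burst=5, C=7
  Job 3: burst=9, C=16
  Job 4: burst=13, C=29
  Job 5: burst=14, C=43
Average completion = 97/5 = 19.4

19.4


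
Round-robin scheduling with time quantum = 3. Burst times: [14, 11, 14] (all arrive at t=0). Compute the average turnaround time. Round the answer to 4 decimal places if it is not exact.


Time quantum = 3
Execution trace:
  J1 runs 3 units, time = 3
  J2 runs 3 units, time = 6
  J3 runs 3 units, time = 9
  J1 runs 3 units, time = 12
  J2 runs 3 units, time = 15
  J3 runs 3 units, time = 18
  J1 runs 3 units, time = 21
  J2 runs 3 units, time = 24
  J3 runs 3 units, time = 27
  J1 runs 3 units, time = 30
  J2 runs 2 units, time = 32
  J3 runs 3 units, time = 35
  J1 runs 2 units, time = 37
  J3 runs 2 units, time = 39
Finish times: [37, 32, 39]
Average turnaround = 108/3 = 36.0

36.0


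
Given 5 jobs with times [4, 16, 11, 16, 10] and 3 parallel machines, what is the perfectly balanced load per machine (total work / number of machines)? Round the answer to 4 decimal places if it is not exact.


Total processing time = 4 + 16 + 11 + 16 + 10 = 57
Number of machines = 3
Ideal balanced load = 57 / 3 = 19.0

19.0


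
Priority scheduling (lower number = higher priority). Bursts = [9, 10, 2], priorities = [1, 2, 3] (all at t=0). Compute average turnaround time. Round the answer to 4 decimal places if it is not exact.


Sort by priority (ascending = highest first):
Order: [(1, 9), (2, 10), (3, 2)]
Completion times:
  Priority 1, burst=9, C=9
  Priority 2, burst=10, C=19
  Priority 3, burst=2, C=21
Average turnaround = 49/3 = 16.3333

16.3333


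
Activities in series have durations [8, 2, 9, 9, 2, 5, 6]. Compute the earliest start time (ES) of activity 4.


Activity 4 starts after activities 1 through 3 complete.
Predecessor durations: [8, 2, 9]
ES = 8 + 2 + 9 = 19

19


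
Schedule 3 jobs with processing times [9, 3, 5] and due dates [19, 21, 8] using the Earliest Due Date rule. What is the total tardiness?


Sort by due date (EDD order): [(5, 8), (9, 19), (3, 21)]
Compute completion times and tardiness:
  Job 1: p=5, d=8, C=5, tardiness=max(0,5-8)=0
  Job 2: p=9, d=19, C=14, tardiness=max(0,14-19)=0
  Job 3: p=3, d=21, C=17, tardiness=max(0,17-21)=0
Total tardiness = 0

0


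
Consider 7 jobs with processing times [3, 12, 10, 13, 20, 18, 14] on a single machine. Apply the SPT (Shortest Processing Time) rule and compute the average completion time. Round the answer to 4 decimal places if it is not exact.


Sort jobs by processing time (SPT order): [3, 10, 12, 13, 14, 18, 20]
Compute completion times sequentially:
  Job 1: processing = 3, completes at 3
  Job 2: processing = 10, completes at 13
  Job 3: processing = 12, completes at 25
  Job 4: processing = 13, completes at 38
  Job 5: processing = 14, completes at 52
  Job 6: processing = 18, completes at 70
  Job 7: processing = 20, completes at 90
Sum of completion times = 291
Average completion time = 291/7 = 41.5714

41.5714


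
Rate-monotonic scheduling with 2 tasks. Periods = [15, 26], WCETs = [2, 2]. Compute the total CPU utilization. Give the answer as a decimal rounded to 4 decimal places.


Compute individual utilizations (exact fractions):
  Task 1: C/T = 2/15 (approx. 0.1333)
  Task 2: C/T = 2/26 = 1/13 (approx. 0.0769)
Total utilization U = 2/15 + 1/13 = 41/195
Rounded to 4 decimal places: U = 0.2103
RM (Liu & Layland) bound for 2 tasks = 0.828427; compare with U = 41/195 (approx. 0.210256)
U <= bound, so schedulable by RM sufficient condition.

0.2103


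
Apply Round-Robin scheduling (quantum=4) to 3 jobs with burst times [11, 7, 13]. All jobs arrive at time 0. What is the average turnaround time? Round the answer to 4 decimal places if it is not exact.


Time quantum = 4
Execution trace:
  J1 runs 4 units, time = 4
  J2 runs 4 units, time = 8
  J3 runs 4 units, time = 12
  J1 runs 4 units, time = 16
  J2 runs 3 units, time = 19
  J3 runs 4 units, time = 23
  J1 runs 3 units, time = 26
  J3 runs 4 units, time = 30
  J3 runs 1 units, time = 31
Finish times: [26, 19, 31]
Average turnaround = 76/3 = 25.3333

25.3333


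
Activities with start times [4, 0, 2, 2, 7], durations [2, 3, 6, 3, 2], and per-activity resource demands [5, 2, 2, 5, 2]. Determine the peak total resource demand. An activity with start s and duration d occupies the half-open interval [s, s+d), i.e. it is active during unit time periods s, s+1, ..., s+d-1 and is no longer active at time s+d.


Each activity i is active on [start_i, start_i + duration_i).
Compute total resource usage per time slot:
  t=0: active resources = [2], total = 2
  t=1: active resources = [2], total = 2
  t=2: active resources = [2, 2, 5], total = 9
  t=3: active resources = [2, 5], total = 7
  t=4: active resources = [5, 2, 5], total = 12
  t=5: active resources = [5, 2], total = 7
  t=6: active resources = [2], total = 2
  t=7: active resources = [2, 2], total = 4
  t=8: active resources = [2], total = 2
Peak resource demand = 12

12


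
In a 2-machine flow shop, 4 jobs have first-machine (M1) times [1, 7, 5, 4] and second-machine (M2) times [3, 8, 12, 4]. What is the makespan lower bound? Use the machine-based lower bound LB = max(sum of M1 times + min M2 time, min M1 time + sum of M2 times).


LB1 = sum(M1 times) + min(M2 times) = 17 + 3 = 20
LB2 = min(M1 times) + sum(M2 times) = 1 + 27 = 28
Lower bound = max(LB1, LB2) = max(20, 28) = 28

28


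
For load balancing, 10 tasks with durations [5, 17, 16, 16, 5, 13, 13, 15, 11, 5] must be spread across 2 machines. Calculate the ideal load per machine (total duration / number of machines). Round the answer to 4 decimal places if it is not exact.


Total processing time = 5 + 17 + 16 + 16 + 5 + 13 + 13 + 15 + 11 + 5 = 116
Number of machines = 2
Ideal balanced load = 116 / 2 = 58.0

58.0


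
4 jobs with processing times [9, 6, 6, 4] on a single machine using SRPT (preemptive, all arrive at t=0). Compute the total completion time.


Since all jobs arrive at t=0, SRPT equals SPT ordering.
SPT order: [4, 6, 6, 9]
Completion times:
  Job 1: p=4, C=4
  Job 2: p=6, C=10
  Job 3: p=6, C=16
  Job 4: p=9, C=25
Total completion time = 4 + 10 + 16 + 25 = 55

55


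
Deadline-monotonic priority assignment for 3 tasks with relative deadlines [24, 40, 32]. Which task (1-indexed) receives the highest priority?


Sort tasks by relative deadline (ascending):
  Task 1: deadline = 24
  Task 3: deadline = 32
  Task 2: deadline = 40
Priority order (highest first): [1, 3, 2]
Highest priority task = 1

1


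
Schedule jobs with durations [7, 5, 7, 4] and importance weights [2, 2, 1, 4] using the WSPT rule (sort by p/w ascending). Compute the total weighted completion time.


Compute p/w ratios and sort ascending (WSPT): [(4, 4), (5, 2), (7, 2), (7, 1)]
Compute weighted completion times:
  Job (p=4,w=4): C=4, w*C=4*4=16
  Job (p=5,w=2): C=9, w*C=2*9=18
  Job (p=7,w=2): C=16, w*C=2*16=32
  Job (p=7,w=1): C=23, w*C=1*23=23
Total weighted completion time = 89

89


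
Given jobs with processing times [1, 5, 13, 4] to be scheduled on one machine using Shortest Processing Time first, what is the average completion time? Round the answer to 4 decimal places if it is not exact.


Sort jobs by processing time (SPT order): [1, 4, 5, 13]
Compute completion times sequentially:
  Job 1: processing = 1, completes at 1
  Job 2: processing = 4, completes at 5
  Job 3: processing = 5, completes at 10
  Job 4: processing = 13, completes at 23
Sum of completion times = 39
Average completion time = 39/4 = 9.75

9.75


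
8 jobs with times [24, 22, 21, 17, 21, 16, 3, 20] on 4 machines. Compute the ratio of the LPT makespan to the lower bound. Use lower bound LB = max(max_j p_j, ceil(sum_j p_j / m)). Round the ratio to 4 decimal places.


LPT order: [24, 22, 21, 21, 20, 17, 16, 3]
Machine loads after assignment: [27, 38, 41, 38]
LPT makespan = 41
Lower bound = max(max_job, ceil(total/4)) = max(24, 36) = 36
Ratio = 41 / 36 = 1.1389

1.1389


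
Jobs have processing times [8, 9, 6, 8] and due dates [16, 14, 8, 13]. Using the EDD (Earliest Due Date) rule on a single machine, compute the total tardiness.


Sort by due date (EDD order): [(6, 8), (8, 13), (9, 14), (8, 16)]
Compute completion times and tardiness:
  Job 1: p=6, d=8, C=6, tardiness=max(0,6-8)=0
  Job 2: p=8, d=13, C=14, tardiness=max(0,14-13)=1
  Job 3: p=9, d=14, C=23, tardiness=max(0,23-14)=9
  Job 4: p=8, d=16, C=31, tardiness=max(0,31-16)=15
Total tardiness = 25

25


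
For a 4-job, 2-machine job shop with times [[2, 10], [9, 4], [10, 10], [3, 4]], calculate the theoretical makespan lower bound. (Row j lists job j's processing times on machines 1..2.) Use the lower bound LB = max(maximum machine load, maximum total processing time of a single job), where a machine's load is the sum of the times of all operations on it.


Machine loads:
  Machine 1: 2 + 9 + 10 + 3 = 24
  Machine 2: 10 + 4 + 10 + 4 = 28
Max machine load = 28
Job totals:
  Job 1: 12
  Job 2: 13
  Job 3: 20
  Job 4: 7
Max job total = 20
Lower bound = max(28, 20) = 28

28


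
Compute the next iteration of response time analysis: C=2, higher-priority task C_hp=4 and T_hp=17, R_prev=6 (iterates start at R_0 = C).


R_next = C + ceil(R_prev / T_hp) * C_hp
ceil(6 / 17) = ceil(0.3529) = 1
Interference = 1 * 4 = 4
R_next = 2 + 4 = 6
R_next = R_prev, so the iteration has converged (response time = 6).

6


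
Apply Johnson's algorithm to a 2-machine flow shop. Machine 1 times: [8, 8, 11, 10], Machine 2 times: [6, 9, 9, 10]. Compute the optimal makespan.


Apply Johnson's rule:
  Group 1 (a <= b): [(2, 8, 9), (4, 10, 10)]
  Group 2 (a > b): [(3, 11, 9), (1, 8, 6)]
Optimal job order: [2, 4, 3, 1]
Schedule:
  Job 2: M1 done at 8, M2 done at 17
  Job 4: M1 done at 18, M2 done at 28
  Job 3: M1 done at 29, M2 done at 38
  Job 1: M1 done at 37, M2 done at 44
Makespan = 44

44


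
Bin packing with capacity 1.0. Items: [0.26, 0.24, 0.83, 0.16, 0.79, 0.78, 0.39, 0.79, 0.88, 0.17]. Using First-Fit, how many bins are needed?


Place items sequentially using First-Fit:
  Item 0.26 -> new Bin 1
  Item 0.24 -> Bin 1 (now 0.5)
  Item 0.83 -> new Bin 2
  Item 0.16 -> Bin 1 (now 0.66)
  Item 0.79 -> new Bin 3
  Item 0.78 -> new Bin 4
  Item 0.39 -> new Bin 5
  Item 0.79 -> new Bin 6
  Item 0.88 -> new Bin 7
  Item 0.17 -> Bin 1 (now 0.83)
Total bins used = 7

7


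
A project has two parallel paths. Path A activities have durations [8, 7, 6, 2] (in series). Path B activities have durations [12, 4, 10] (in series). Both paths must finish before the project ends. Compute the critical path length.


Path A total = 8 + 7 + 6 + 2 = 23
Path B total = 12 + 4 + 10 = 26
Critical path = longest path = max(23, 26) = 26

26


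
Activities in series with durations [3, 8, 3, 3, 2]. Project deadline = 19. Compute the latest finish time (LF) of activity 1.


LF(activity 1) = deadline - sum of successor durations
Successors: activities 2 through 5 with durations [8, 3, 3, 2]
Sum of successor durations = 16
LF = 19 - 16 = 3

3


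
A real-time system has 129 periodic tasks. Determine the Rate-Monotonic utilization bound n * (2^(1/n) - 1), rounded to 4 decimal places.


Compute 2^(1/129) = 1.0053876957
Subtract 1: 1.0053876957 - 1 = 0.0053876957
Multiply by n: 129 * 0.0053876957 = 0.6950127453
Round to 4 dp: 0.6950

0.6950


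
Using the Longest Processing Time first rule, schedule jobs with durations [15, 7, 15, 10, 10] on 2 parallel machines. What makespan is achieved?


Sort jobs in decreasing order (LPT): [15, 15, 10, 10, 7]
Assign each job to the least loaded machine:
  Machine 1: jobs [15, 10, 7], load = 32
  Machine 2: jobs [15, 10], load = 25
Makespan = max load = 32

32


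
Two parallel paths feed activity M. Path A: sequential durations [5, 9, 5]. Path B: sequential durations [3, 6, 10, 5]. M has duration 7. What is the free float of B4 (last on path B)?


ES(B4) = sum of predecessors on chain B = 19
EF(B4) = ES + duration = 19 + 5 = 24
Successor of B4 is M. ES(M) = max(sum(A), sum(B)) = max(19, 24) = 24
Free float = ES(successor) - EF(current) = 24 - 24 = 0

0


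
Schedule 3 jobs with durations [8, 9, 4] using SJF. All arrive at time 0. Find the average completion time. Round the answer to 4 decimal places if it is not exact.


SJF order (ascending): [4, 8, 9]
Completion times:
  Job 1: burst=4, C=4
  Job 2: burst=8, C=12
  Job 3: burst=9, C=21
Average completion = 37/3 = 12.3333

12.3333


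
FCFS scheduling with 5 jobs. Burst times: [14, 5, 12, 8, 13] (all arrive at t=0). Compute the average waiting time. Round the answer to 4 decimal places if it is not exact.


FCFS order (as given): [14, 5, 12, 8, 13]
Waiting times:
  Job 1: wait = 0
  Job 2: wait = 14
  Job 3: wait = 19
  Job 4: wait = 31
  Job 5: wait = 39
Sum of waiting times = 103
Average waiting time = 103/5 = 20.6

20.6


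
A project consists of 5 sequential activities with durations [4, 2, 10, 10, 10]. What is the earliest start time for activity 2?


Activity 2 starts after activities 1 through 1 complete.
Predecessor durations: [4]
ES = 4 = 4

4


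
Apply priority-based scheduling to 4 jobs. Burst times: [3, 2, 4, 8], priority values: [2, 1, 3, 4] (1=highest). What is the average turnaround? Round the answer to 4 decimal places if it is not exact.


Sort by priority (ascending = highest first):
Order: [(1, 2), (2, 3), (3, 4), (4, 8)]
Completion times:
  Priority 1, burst=2, C=2
  Priority 2, burst=3, C=5
  Priority 3, burst=4, C=9
  Priority 4, burst=8, C=17
Average turnaround = 33/4 = 8.25

8.25


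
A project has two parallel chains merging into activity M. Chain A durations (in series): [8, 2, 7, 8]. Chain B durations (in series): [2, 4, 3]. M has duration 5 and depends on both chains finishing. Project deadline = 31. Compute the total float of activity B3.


Forward pass: ES(B3) = sum of predecessors on chain B = 6
EF = ES + duration = 6 + 3 = 9
Backward pass: LF(M) = deadline = 31; LS(M) = 31 - 5 = 26
LF(B3) = LS(M) - sum(successors on chain B) = 26 - 0 = 26
LS = LF - duration = 26 - 3 = 23
Total float = LS - ES = 23 - 6 = 17

17


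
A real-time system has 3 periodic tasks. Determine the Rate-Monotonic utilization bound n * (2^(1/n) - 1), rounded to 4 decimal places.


Compute 2^(1/3) = 1.2599210499
Subtract 1: 1.2599210499 - 1 = 0.2599210499
Multiply by n: 3 * 0.2599210499 = 0.7797631497
Round to 4 dp: 0.7798

0.7798


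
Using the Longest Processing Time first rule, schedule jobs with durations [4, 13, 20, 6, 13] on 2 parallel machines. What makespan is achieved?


Sort jobs in decreasing order (LPT): [20, 13, 13, 6, 4]
Assign each job to the least loaded machine:
  Machine 1: jobs [20, 6, 4], load = 30
  Machine 2: jobs [13, 13], load = 26
Makespan = max load = 30

30


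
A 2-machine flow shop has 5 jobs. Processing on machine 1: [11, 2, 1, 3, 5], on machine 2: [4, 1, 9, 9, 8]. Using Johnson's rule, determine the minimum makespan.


Apply Johnson's rule:
  Group 1 (a <= b): [(3, 1, 9), (4, 3, 9), (5, 5, 8)]
  Group 2 (a > b): [(1, 11, 4), (2, 2, 1)]
Optimal job order: [3, 4, 5, 1, 2]
Schedule:
  Job 3: M1 done at 1, M2 done at 10
  Job 4: M1 done at 4, M2 done at 19
  Job 5: M1 done at 9, M2 done at 27
  Job 1: M1 done at 20, M2 done at 31
  Job 2: M1 done at 22, M2 done at 32
Makespan = 32

32
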